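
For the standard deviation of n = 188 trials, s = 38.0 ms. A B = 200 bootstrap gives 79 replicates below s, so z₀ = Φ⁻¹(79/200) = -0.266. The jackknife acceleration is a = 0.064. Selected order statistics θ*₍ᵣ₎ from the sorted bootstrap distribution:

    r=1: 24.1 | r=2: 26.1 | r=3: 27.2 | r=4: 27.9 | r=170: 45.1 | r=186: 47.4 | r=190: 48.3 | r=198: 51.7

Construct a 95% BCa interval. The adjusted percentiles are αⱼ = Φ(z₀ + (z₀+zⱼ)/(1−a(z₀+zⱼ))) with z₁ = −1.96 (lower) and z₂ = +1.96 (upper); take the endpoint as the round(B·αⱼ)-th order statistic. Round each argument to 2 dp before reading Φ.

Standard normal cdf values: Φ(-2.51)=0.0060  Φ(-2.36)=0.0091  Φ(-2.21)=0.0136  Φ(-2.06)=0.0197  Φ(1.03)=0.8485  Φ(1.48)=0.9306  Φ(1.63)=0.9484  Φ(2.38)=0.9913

(27.2, 48.3)

Lower: z₀ + z₁ = -0.266 + (-1.960) = -2.226; 1 − a(z₀+z₁) = 1 − (0.064)(-2.226) = 1.1425; argument = -0.266 + (-2.226)/1.1425 = -2.2144 → -2.21.
α₁ = Φ(-2.21) = 0.0136; rank = round(200 × 0.0136) = 3; θ*₍3₎ = 27.2.
Upper: z₀ + z₂ = 1.694; 1 − a(z₀+z₂) = 0.8916; argument = 1.6340 → 1.63; α₂ = 0.9484; rank = 190; θ*₍190₎ = 48.3.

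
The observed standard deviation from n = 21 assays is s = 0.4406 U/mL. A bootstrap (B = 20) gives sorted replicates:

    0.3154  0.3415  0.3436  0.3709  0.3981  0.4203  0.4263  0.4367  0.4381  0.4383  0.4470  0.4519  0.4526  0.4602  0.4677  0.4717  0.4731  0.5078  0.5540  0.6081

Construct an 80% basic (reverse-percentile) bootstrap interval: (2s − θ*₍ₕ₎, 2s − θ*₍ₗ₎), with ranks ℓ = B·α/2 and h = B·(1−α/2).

Percentile endpoints at ranks 2 and 18: θ*₍2₎ = 0.3415, θ*₍18₎ = 0.5078.
Basic interval reflects these around s:
  lower = 2 × 0.4406 − 0.5078 = 0.3734
  upper = 2 × 0.4406 − 0.3415 = 0.5397

(0.3734, 0.5397)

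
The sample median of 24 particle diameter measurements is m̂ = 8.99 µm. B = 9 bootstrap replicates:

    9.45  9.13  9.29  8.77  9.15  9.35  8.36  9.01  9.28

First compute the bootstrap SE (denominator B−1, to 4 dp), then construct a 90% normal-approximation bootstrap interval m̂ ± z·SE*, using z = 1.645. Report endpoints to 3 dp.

Mean of replicates = 9.0878; sum of squared deviations = 0.9202; SE* = √(0.9202/8) = 0.3391
Margin = 1.645 × 0.3391 = 0.5578
Interval: 8.99 ± 0.5578

(8.432, 9.548)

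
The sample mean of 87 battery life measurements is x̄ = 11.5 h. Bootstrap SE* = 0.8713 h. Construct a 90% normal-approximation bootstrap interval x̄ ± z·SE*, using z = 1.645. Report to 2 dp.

(10.07, 12.93)

Margin = 1.645 × 0.8713 = 1.433
Interval: 11.5 ± 1.433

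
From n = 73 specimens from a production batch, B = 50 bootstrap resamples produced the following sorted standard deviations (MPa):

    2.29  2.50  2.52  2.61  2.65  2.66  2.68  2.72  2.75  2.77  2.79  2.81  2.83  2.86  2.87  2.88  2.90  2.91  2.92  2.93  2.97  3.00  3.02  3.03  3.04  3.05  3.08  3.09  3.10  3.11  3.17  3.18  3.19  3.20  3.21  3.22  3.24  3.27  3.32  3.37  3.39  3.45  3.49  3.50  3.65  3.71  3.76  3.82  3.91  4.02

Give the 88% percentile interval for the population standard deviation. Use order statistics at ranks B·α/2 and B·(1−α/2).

α = 0.12; lower rank = 50 × 0.060 = 3; upper rank = 50 × 0.940 = 47.
The 3rd smallest replicate is 2.52; the 47th is 3.76.

(2.52, 3.76)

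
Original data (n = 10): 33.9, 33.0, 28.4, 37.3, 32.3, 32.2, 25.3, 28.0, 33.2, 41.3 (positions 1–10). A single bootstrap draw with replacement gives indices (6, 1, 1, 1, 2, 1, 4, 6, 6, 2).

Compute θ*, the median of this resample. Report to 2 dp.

Resample values: 32.2, 33.9, 33.9, 33.9, 33.0, 33.9, 37.3, 32.2, 32.2, 33.0.
Sorted: 32.2, 32.2, 32.2, 33.0, 33.0, 33.9, 33.9, 33.9, 33.9, 37.3
Median = average of the two middle values = 33.45

θ* = 33.45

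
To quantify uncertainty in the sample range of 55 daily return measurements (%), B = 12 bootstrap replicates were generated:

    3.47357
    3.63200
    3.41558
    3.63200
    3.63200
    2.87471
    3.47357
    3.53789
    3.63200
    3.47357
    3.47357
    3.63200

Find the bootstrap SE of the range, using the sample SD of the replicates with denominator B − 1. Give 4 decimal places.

SE* = 0.2107

Bootstrap SE is the standard deviation of the 12 replicate ranges.
Mean of replicates: (3.47357 + 3.63200 + 3.41558 + 3.63200 + 3.63200 + 2.87471 + 3.47357 + 3.53789 + 3.63200 + 3.47357 + 3.47357 + 3.63200) / 12 = 41.882460 / 12 = 3.490205
Sum of squared deviations: (−0.016635)² + (+0.141795)² + (−0.074625)² + (+0.141795)² + (+0.141795)² + (−0.615495)² + (−0.016635)² + (+0.047685)² + (+0.141795)² + (−0.016635)² + (−0.016635)² + (+0.141795)² = 0.488313
Variance = 0.488313 / 11 = 0.044392
SE* = √0.044392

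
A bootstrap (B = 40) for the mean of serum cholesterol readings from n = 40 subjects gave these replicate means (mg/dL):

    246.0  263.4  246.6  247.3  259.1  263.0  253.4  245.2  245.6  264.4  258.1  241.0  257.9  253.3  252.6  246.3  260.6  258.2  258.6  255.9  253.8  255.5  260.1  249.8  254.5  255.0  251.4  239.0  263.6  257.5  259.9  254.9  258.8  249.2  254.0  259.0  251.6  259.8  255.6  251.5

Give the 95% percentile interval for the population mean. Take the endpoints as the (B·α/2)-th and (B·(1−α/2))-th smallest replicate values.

Sorted replicates: 239.0, 241.0, 245.2, 245.6, 246.0, 246.3, 246.6, 247.3, 249.2, 249.8, 251.4, 251.5, 251.6, 252.6, 253.3, 253.4, 253.8, 254.0, 254.5, 254.9, 255.0, 255.5, 255.6, 255.9, 257.5, 257.9, 258.1, 258.2, 258.6, 258.8, 259.0, 259.1, 259.8, 259.9, 260.1, 260.6, 263.0, 263.4, 263.6, 264.4
α = 0.05; lower rank = 40 × 0.025 = 1; upper rank = 40 × 0.975 = 39.
The 1st smallest replicate is 239.0; the 39th is 263.6.

(239.0, 263.6)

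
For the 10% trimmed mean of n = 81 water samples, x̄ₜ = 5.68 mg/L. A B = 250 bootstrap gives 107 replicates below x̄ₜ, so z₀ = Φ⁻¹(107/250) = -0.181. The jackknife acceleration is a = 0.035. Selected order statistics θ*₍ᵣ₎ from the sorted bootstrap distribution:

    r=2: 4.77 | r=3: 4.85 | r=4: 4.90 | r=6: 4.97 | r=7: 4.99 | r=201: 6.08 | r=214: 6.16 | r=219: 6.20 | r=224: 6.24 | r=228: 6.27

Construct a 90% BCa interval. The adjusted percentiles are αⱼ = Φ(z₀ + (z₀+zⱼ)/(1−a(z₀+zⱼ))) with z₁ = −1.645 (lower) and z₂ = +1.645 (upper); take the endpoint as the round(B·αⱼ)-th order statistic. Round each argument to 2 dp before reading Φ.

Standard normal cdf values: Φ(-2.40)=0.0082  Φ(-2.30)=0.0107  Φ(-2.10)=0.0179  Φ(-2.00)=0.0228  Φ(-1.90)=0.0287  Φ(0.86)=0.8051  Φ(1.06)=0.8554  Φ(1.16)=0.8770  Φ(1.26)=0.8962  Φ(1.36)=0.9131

Lower: z₀ + z₁ = -0.181 + (-1.645) = -1.826; 1 − a(z₀+z₁) = 1 − (0.035)(-1.826) = 1.0639; argument = -0.181 + (-1.826)/1.0639 = -1.8973 → -1.90.
α₁ = Φ(-1.90) = 0.0287; rank = round(250 × 0.0287) = 7; θ*₍7₎ = 4.99.
Upper: z₀ + z₂ = 1.464; 1 − a(z₀+z₂) = 0.9488; argument = 1.3621 → 1.36; α₂ = 0.9131; rank = 228; θ*₍228₎ = 6.27.

(4.99, 6.27)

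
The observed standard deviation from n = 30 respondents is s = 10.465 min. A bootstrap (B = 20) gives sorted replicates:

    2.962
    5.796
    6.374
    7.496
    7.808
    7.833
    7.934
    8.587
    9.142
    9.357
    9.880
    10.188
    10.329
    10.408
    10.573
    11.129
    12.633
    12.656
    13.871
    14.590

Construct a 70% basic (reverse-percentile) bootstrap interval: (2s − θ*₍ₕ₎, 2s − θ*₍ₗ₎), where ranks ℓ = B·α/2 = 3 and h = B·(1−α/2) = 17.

Percentile endpoints at ranks 3 and 17: θ*₍3₎ = 6.374, θ*₍17₎ = 12.633.
Basic interval reflects these around s:
  lower = 2 × 10.465 − 12.633 = 8.297
  upper = 2 × 10.465 − 6.374 = 14.556

(8.297, 14.556)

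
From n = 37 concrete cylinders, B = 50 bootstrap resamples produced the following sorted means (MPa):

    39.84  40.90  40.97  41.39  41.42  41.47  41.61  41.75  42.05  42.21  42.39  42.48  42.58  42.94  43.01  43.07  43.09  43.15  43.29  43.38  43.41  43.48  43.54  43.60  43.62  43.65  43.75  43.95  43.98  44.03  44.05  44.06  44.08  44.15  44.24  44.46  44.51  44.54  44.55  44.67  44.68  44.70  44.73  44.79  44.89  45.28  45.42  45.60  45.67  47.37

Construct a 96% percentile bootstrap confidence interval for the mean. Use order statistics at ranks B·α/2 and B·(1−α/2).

α = 0.04; lower rank = 50 × 0.020 = 1; upper rank = 50 × 0.980 = 49.
The 1st smallest replicate is 39.84; the 49th is 45.67.

(39.84, 45.67)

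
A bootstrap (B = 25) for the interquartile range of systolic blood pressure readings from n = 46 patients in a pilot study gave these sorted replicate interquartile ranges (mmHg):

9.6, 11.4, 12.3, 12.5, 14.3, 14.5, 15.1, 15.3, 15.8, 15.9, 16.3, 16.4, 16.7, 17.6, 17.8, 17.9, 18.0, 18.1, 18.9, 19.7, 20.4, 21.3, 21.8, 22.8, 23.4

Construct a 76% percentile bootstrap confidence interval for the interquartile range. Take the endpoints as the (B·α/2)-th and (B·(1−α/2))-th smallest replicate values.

α = 0.24; lower rank = 25 × 0.120 = 3; upper rank = 25 × 0.880 = 22.
The 3rd smallest replicate is 12.3; the 22nd is 21.3.

(12.3, 21.3)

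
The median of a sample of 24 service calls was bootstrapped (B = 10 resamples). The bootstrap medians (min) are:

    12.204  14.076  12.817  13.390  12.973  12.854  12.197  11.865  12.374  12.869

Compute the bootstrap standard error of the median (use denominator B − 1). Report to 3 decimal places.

Bootstrap SE is the standard deviation of the 10 replicate medians.
Mean of replicates: (12.204 + 14.076 + 12.817 + 13.390 + 12.973 + 12.854 + 12.197 + 11.865 + 12.374 + 12.869) / 10 = 127.6190 / 10 = 12.7619
Sum of squared deviations: (−0.5579)² + (+1.3141)² + (+0.0551)² + (+0.6281)² + (+0.2111)² + (+0.0921)² + (−0.5649)² + (−0.8969)² + (−0.3879)² + (+0.1071)² = 3.7742
Variance = 3.7742 / 9 = 0.4194
SE* = √0.4194

SE* = 0.648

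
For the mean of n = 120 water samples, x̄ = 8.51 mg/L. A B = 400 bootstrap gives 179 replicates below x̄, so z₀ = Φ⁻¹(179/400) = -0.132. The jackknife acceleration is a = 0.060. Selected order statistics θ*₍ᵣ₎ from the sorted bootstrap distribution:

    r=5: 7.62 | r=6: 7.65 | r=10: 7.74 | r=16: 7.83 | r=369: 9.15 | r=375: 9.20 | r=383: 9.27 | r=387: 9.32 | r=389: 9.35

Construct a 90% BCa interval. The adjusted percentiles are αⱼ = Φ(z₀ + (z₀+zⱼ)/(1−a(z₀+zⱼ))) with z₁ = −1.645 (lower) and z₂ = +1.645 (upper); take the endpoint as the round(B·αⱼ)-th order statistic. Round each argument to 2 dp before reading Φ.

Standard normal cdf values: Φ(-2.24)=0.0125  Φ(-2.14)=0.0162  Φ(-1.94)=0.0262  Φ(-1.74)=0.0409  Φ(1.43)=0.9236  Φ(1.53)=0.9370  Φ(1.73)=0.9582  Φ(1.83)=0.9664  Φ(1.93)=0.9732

(7.83, 9.20)

Lower: z₀ + z₁ = -0.132 + (-1.645) = -1.777; 1 − a(z₀+z₁) = 1 − (0.060)(-1.777) = 1.1066; argument = -0.132 + (-1.777)/1.1066 = -1.7378 → -1.74.
α₁ = Φ(-1.74) = 0.0409; rank = round(400 × 0.0409) = 16; θ*₍16₎ = 7.83.
Upper: z₀ + z₂ = 1.513; 1 − a(z₀+z₂) = 0.9092; argument = 1.5321 → 1.53; α₂ = 0.9370; rank = 375; θ*₍375₎ = 9.20.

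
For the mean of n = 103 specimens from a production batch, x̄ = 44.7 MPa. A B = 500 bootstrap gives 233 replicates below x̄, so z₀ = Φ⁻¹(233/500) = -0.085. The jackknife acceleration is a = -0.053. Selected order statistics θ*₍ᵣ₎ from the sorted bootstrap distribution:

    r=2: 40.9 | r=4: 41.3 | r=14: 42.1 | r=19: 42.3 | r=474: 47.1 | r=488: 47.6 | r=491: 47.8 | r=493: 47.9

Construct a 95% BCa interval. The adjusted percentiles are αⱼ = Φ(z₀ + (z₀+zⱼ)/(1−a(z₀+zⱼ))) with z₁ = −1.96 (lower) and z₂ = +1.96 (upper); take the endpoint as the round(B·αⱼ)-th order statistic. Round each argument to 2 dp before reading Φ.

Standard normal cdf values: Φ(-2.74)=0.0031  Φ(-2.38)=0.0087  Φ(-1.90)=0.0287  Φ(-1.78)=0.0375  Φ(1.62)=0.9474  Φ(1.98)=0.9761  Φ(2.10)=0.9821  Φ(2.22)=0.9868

Lower: z₀ + z₁ = -0.085 + (-1.960) = -2.045; 1 − a(z₀+z₁) = 1 − (-0.053)(-2.045) = 0.8916; argument = -0.085 + (-2.045)/0.8916 = -2.3786 → -2.38.
α₁ = Φ(-2.38) = 0.0087; rank = round(500 × 0.0087) = 4; θ*₍4₎ = 41.3.
Upper: z₀ + z₂ = 1.875; 1 − a(z₀+z₂) = 1.0994; argument = 1.6205 → 1.62; α₂ = 0.9474; rank = 474; θ*₍474₎ = 47.1.

(41.3, 47.1)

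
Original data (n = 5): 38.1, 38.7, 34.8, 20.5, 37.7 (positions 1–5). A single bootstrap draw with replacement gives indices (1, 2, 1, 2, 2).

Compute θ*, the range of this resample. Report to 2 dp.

θ* = 0.60

Resample values: 38.1, 38.7, 38.1, 38.7, 38.7.
Range = 38.7 − 38.1 = 0.60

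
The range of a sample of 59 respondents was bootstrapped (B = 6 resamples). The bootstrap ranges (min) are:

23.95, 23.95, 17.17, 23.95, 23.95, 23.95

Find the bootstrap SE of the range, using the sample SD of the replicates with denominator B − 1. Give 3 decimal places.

Bootstrap SE is the standard deviation of the 6 replicate ranges.
Mean of replicates: (23.95 + 23.95 + 17.17 + 23.95 + 23.95 + 23.95) / 6 = 136.9200 / 6 = 22.8200
Sum of squared deviations: (+1.1300)² + (+1.1300)² + (−5.6500)² + (+1.1300)² + (+1.1300)² + (+1.1300)² = 38.3070
Variance = 38.3070 / 5 = 7.6614
SE* = √7.6614

SE* = 2.768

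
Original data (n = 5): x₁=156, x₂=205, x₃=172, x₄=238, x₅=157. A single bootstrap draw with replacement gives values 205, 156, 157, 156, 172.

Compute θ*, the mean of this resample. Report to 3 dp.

Mean = (205 + 156 + 157 + 156 + 172) / 5 = 846.0 / 5 = 169.200

θ* = 169.200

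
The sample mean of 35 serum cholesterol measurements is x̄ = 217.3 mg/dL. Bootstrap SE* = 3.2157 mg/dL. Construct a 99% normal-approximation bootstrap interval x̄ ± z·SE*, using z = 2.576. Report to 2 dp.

(209.02, 225.58)

Margin = 2.576 × 3.2157 = 8.284
Interval: 217.3 ± 8.284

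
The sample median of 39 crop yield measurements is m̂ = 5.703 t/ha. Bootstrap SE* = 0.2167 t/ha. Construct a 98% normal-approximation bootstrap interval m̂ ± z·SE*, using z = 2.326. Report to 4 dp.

(5.1990, 6.2070)

Margin = 2.326 × 0.2167 = 0.50404
Interval: 5.703 ± 0.50404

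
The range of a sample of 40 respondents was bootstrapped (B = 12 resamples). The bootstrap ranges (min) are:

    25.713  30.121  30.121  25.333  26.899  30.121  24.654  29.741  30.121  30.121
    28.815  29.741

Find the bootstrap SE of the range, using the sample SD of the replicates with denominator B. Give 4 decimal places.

SE* = 2.0706

Bootstrap SE is the standard deviation of the 12 replicate ranges.
Mean of replicates: (25.713 + 30.121 + 30.121 + 25.333 + 26.899 + 30.121 + 24.654 + 29.741 + 30.121 + 30.121 + 28.815 + 29.741) / 12 = 341.50100 / 12 = 28.45842
Sum of squared deviations: (−2.74542)² + (+1.66258)² + (+1.66258)² + (−3.12542)² + (−1.55942)² + (+1.66258)² + (−3.80442)² + (+1.28258)² + (+1.66258)² + (+1.66258)² + (+0.35658)² + (+1.28258)² = 51.44902
Variance = 51.44902 / 12 = 4.28742
SE* = √4.28742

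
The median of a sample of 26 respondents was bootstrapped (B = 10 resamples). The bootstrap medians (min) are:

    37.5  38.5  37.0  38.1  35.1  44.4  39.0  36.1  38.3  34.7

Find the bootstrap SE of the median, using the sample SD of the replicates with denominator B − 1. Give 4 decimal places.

Bootstrap SE is the standard deviation of the 10 replicate medians.
Mean of replicates: (37.5 + 38.5 + 37.0 + 38.1 + 35.1 + 44.4 + 39.0 + 36.1 + 38.3 + 34.7) / 10 = 378.70000 / 10 = 37.87000
Sum of squared deviations: (−0.37000)² + (+0.63000)² + (−0.87000)² + (+0.23000)² + (−2.77000)² + (+6.53000)² + (+1.13000)² + (−1.77000)² + (+0.43000)² + (−3.17000)² = 66.30100
Variance = 66.30100 / 9 = 7.36678
SE* = √7.36678

SE* = 2.7142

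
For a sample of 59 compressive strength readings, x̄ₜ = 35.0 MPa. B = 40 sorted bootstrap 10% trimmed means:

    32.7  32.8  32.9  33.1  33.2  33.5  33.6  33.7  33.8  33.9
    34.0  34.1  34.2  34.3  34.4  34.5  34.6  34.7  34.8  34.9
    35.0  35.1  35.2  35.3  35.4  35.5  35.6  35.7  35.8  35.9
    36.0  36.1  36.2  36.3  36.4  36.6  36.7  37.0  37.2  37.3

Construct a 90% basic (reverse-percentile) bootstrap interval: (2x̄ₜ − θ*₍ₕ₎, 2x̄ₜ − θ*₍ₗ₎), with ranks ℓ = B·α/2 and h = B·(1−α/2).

(33.0, 37.2)

Percentile endpoints at ranks 2 and 38: θ*₍2₎ = 32.8, θ*₍38₎ = 37.0.
Basic interval reflects these around x̄ₜ:
  lower = 2 × 35.0 − 37.0 = 33.0
  upper = 2 × 35.0 − 32.8 = 37.2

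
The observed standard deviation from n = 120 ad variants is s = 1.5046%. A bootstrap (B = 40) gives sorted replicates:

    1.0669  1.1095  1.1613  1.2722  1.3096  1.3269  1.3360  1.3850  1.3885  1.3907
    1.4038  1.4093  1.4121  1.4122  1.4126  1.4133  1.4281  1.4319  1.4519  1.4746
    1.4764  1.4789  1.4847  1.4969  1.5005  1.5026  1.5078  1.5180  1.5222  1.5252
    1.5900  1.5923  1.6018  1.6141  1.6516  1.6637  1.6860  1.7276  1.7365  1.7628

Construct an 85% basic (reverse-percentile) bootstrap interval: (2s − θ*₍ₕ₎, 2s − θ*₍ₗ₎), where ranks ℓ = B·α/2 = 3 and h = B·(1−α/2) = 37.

Percentile endpoints at ranks 3 and 37: θ*₍3₎ = 1.1613, θ*₍37₎ = 1.6860.
Basic interval reflects these around s:
  lower = 2 × 1.5046 − 1.6860 = 1.3232
  upper = 2 × 1.5046 − 1.1613 = 1.8479

(1.3232, 1.8479)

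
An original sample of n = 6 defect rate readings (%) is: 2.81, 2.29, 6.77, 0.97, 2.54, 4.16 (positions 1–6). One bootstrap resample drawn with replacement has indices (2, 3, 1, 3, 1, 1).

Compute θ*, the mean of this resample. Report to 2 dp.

Resample values: 2.29, 6.77, 2.81, 6.77, 2.81, 2.81.
Mean = (2.29 + 6.77 + 2.81 + 6.77 + 2.81 + 2.81) / 6 = 24.260 / 6 = 4.04

θ* = 4.04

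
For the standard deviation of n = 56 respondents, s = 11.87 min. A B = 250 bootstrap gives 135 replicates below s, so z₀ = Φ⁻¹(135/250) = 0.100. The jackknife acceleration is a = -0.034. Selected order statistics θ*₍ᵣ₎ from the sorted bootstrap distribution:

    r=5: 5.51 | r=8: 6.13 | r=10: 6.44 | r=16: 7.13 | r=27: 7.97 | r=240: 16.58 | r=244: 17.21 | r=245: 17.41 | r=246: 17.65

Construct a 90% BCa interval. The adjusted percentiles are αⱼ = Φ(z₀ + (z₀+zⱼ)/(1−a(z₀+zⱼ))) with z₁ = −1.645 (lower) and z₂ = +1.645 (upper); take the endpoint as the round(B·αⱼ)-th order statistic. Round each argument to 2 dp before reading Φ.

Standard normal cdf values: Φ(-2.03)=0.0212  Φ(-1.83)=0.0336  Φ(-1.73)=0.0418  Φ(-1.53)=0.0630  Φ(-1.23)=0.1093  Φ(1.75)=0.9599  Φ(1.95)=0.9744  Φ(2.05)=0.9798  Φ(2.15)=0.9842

(7.13, 16.58)

Lower: z₀ + z₁ = 0.100 + (-1.645) = -1.545; 1 − a(z₀+z₁) = 1 − (-0.034)(-1.545) = 0.9475; argument = 0.100 + (-1.545)/0.9475 = -1.5307 → -1.53.
α₁ = Φ(-1.53) = 0.0630; rank = round(250 × 0.0630) = 16; θ*₍16₎ = 7.13.
Upper: z₀ + z₂ = 1.745; 1 − a(z₀+z₂) = 1.0593; argument = 1.7473 → 1.75; α₂ = 0.9599; rank = 240; θ*₍240₎ = 16.58.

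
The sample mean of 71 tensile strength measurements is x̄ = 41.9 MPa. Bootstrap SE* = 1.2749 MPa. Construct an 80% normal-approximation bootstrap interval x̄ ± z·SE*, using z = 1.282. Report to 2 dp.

Margin = 1.282 × 1.2749 = 1.634
Interval: 41.9 ± 1.634

(40.27, 43.53)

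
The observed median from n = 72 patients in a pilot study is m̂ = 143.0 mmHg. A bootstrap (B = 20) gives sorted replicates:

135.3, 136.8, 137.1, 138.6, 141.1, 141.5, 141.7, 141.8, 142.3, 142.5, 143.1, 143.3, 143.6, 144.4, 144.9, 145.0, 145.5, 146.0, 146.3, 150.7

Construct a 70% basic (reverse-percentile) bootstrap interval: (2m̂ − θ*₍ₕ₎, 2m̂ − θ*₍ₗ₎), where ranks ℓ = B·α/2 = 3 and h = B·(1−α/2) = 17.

Percentile endpoints at ranks 3 and 17: θ*₍3₎ = 137.1, θ*₍17₎ = 145.5.
Basic interval reflects these around m̂:
  lower = 2 × 143.0 − 145.5 = 140.5
  upper = 2 × 143.0 − 137.1 = 148.9

(140.5, 148.9)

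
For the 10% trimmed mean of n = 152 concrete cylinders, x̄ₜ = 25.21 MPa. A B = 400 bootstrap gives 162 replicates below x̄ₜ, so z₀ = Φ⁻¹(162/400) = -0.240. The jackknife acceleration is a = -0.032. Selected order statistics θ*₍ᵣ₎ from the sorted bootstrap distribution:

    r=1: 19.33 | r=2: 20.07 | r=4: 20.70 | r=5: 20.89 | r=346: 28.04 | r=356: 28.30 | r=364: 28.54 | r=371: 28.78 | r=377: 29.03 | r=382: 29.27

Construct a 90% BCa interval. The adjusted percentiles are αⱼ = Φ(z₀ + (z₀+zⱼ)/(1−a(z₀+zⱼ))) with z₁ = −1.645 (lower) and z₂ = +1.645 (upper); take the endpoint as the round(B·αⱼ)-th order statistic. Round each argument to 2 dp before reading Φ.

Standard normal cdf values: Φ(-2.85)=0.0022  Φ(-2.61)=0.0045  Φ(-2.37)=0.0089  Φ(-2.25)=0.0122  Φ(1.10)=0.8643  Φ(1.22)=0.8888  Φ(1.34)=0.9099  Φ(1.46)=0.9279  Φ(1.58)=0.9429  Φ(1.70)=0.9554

(20.89, 28.04)

Lower: z₀ + z₁ = -0.240 + (-1.645) = -1.885; 1 − a(z₀+z₁) = 1 − (-0.032)(-1.885) = 0.9397; argument = -0.240 + (-1.885)/0.9397 = -2.2460 → -2.25.
α₁ = Φ(-2.25) = 0.0122; rank = round(400 × 0.0122) = 5; θ*₍5₎ = 20.89.
Upper: z₀ + z₂ = 1.405; 1 − a(z₀+z₂) = 1.0450; argument = 1.1045 → 1.10; α₂ = 0.8643; rank = 346; θ*₍346₎ = 28.04.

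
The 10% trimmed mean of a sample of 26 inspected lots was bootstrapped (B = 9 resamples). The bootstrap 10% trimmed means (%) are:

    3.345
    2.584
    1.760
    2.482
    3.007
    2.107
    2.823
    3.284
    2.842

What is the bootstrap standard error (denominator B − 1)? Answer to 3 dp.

Bootstrap SE is the standard deviation of the 9 replicate 10% trimmed means.
Mean of replicates: (3.345 + 2.584 + 1.760 + 2.482 + 3.007 + 2.107 + 2.823 + 3.284 + 2.842) / 9 = 24.2340 / 9 = 2.6927
Sum of squared deviations: (+0.6523)² + (−0.1087)² + (−0.9327)² + (−0.2107)² + (+0.3143)² + (−0.5857)² + (+0.1303)² + (+0.5913)² + (+0.1493)² = 2.1824
Variance = 2.1824 / 8 = 0.2728
SE* = √0.2728

SE* = 0.522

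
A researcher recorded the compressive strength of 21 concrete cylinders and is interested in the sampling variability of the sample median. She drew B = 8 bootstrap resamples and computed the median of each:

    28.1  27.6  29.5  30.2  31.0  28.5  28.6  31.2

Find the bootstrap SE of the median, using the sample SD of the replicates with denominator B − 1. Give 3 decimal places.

Bootstrap SE is the standard deviation of the 8 replicate medians.
Mean of replicates: (28.1 + 27.6 + 29.5 + 30.2 + 31.0 + 28.5 + 28.6 + 31.2) / 8 = 234.7000 / 8 = 29.3375
Sum of squared deviations: (−1.2375)² + (−1.7375)² + (+0.1625)² + (+0.8625)² + (+1.6625)² + (−0.8375)² + (−0.7375)² + (+1.8625)² = 12.7987
Variance = 12.7987 / 7 = 1.8284
SE* = √1.8284

SE* = 1.352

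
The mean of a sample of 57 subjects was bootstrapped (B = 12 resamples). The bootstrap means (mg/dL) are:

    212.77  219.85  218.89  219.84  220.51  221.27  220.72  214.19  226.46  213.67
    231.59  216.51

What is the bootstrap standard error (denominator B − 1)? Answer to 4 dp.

SE* = 5.3670

Bootstrap SE is the standard deviation of the 12 replicate means.
Mean of replicates: (212.77 + 219.85 + 218.89 + 219.84 + 220.51 + 221.27 + 220.72 + 214.19 + 226.46 + 213.67 + 231.59 + 216.51) / 12 = 2636.27000 / 12 = 219.68917
Sum of squared deviations: (−6.91917)² + (+0.16083)² + (−0.79917)² + (+0.15083)² + (+0.82083)² + (+1.58083)² + (+1.03083)² + (−5.49917)² + (+6.77083)² + (−6.01917)² + (+11.90083)² + (−3.17917)² = 316.84989
Variance = 316.84989 / 11 = 28.80454
SE* = √28.80454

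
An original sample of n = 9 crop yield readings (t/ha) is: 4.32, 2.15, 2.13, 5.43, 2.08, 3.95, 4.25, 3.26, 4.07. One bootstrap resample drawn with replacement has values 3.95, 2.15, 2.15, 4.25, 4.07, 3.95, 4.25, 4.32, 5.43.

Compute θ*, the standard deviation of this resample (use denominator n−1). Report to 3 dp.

θ* = 1.054

Mean = 3.8356; sum of squared deviations = 8.8838
s² = 8.8838 / 8 = 1.1105
s = √1.1105 = 1.054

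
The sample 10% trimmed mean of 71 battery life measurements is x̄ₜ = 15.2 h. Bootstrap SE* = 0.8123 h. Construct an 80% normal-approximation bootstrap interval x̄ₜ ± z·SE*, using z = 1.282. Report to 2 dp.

Margin = 1.282 × 0.8123 = 1.041
Interval: 15.2 ± 1.041

(14.16, 16.24)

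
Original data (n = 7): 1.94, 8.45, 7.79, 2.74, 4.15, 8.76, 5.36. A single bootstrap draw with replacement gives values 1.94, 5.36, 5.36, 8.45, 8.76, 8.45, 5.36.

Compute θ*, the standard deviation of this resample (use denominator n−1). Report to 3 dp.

Mean = 6.2400; sum of squared deviations = 36.9318
s² = 36.9318 / 6 = 6.1553
s = √6.1553 = 2.481

θ* = 2.481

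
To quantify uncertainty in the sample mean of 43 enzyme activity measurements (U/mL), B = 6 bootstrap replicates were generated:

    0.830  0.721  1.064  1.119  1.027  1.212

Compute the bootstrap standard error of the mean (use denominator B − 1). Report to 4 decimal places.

SE* = 0.1847

Bootstrap SE is the standard deviation of the 6 replicate means.
Mean of replicates: (0.830 + 0.721 + 1.064 + 1.119 + 1.027 + 1.212) / 6 = 5.97300 / 6 = 0.99550
Sum of squared deviations: (−0.16550)² + (−0.27450)² + (+0.06850)² + (+0.12350)² + (+0.03150)² + (+0.21650)² = 0.17055
Variance = 0.17055 / 5 = 0.03411
SE* = √0.03411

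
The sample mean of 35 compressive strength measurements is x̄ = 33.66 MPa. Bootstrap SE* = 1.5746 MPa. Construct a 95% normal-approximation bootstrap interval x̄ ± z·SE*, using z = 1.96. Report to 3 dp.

Margin = 1.96 × 1.5746 = 3.0862
Interval: 33.66 ± 3.0862

(30.574, 36.746)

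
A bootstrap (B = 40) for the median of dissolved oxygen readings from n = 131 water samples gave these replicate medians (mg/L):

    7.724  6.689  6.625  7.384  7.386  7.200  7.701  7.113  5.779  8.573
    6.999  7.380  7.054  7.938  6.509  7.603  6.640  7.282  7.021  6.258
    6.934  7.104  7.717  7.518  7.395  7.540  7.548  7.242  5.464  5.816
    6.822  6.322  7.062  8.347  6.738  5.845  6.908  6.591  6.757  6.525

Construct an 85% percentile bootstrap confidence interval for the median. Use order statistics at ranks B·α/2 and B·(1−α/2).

(5.816, 7.724)

Sorted replicates: 5.464, 5.779, 5.816, 5.845, 6.258, 6.322, 6.509, 6.525, 6.591, 6.625, 6.640, 6.689, 6.738, 6.757, 6.822, 6.908, 6.934, 6.999, 7.021, 7.054, 7.062, 7.104, 7.113, 7.200, 7.242, 7.282, 7.380, 7.384, 7.386, 7.395, 7.518, 7.540, 7.548, 7.603, 7.701, 7.717, 7.724, 7.938, 8.347, 8.573
α = 0.15; lower rank = 40 × 0.075 = 3; upper rank = 40 × 0.925 = 37.
The 3rd smallest replicate is 5.816; the 37th is 7.724.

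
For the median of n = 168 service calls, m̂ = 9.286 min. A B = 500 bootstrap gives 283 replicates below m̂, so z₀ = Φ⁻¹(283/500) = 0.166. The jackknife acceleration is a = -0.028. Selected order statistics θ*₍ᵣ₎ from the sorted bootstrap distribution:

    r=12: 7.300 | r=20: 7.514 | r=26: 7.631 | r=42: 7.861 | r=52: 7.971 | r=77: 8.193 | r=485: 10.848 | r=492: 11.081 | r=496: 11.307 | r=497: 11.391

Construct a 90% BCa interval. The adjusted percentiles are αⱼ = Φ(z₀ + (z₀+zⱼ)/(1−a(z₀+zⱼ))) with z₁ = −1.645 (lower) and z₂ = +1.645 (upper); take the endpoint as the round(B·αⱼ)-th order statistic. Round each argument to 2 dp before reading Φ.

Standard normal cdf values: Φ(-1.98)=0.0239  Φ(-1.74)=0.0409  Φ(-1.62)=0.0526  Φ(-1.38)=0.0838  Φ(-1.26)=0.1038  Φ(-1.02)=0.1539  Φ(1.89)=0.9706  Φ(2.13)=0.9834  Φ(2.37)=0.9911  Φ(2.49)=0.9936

Lower: z₀ + z₁ = 0.166 + (-1.645) = -1.479; 1 − a(z₀+z₁) = 1 − (-0.028)(-1.479) = 0.9586; argument = 0.166 + (-1.479)/0.9586 = -1.3769 → -1.38.
α₁ = Φ(-1.38) = 0.0838; rank = round(500 × 0.0838) = 42; θ*₍42₎ = 7.861.
Upper: z₀ + z₂ = 1.811; 1 − a(z₀+z₂) = 1.0507; argument = 1.8896 → 1.89; α₂ = 0.9706; rank = 485; θ*₍485₎ = 10.848.

(7.861, 10.848)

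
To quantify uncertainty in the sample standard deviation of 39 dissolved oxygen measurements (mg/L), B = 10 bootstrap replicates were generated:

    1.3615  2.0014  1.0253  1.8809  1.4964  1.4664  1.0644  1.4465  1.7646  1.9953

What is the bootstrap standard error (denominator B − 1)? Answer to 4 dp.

SE* = 0.3535

Bootstrap SE is the standard deviation of the 10 replicate standard deviations.
Mean of replicates: (1.3615 + 2.0014 + 1.0253 + 1.8809 + 1.4964 + 1.4664 + 1.0644 + 1.4465 + 1.7646 + 1.9953) / 10 = 15.50270 / 10 = 1.55027
Sum of squared deviations: (−0.18877)² + (+0.45113)² + (−0.52497)² + (+0.33063)² + (−0.05387)² + (−0.08387)² + (−0.48587)² + (−0.10377)² + (+0.21433)² + (+0.44503)² = 1.12483
Variance = 1.12483 / 9 = 0.12498
SE* = √0.12498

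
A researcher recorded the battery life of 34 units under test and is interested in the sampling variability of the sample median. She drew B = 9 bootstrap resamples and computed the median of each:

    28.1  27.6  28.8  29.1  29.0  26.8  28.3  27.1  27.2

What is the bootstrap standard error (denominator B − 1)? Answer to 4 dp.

SE* = 0.8660

Bootstrap SE is the standard deviation of the 9 replicate medians.
Mean of replicates: (28.1 + 27.6 + 28.8 + 29.1 + 29.0 + 26.8 + 28.3 + 27.1 + 27.2) / 9 = 252.00000 / 9 = 28.00000
Sum of squared deviations: (+0.10000)² + (−0.40000)² + (+0.80000)² + (+1.10000)² + (+1.00000)² + (−1.20000)² + (+0.30000)² + (−0.90000)² + (−0.80000)² = 6.00000
Variance = 6.00000 / 8 = 0.75000
SE* = √0.75000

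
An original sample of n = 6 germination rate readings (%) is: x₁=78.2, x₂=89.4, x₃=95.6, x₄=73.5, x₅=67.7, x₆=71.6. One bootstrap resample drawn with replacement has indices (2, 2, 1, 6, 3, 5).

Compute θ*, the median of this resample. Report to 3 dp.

Resample values: 89.4, 89.4, 78.2, 71.6, 95.6, 67.7.
Sorted: 67.7, 71.6, 78.2, 89.4, 89.4, 95.6
Median = average of the two middle values = 83.800

θ* = 83.800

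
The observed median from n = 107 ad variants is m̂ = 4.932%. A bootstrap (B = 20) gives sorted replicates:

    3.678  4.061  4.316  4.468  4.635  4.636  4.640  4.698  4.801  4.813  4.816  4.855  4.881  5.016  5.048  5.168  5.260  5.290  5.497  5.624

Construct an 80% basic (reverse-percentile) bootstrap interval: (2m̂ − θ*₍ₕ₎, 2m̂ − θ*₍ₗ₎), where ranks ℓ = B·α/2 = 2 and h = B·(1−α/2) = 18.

Percentile endpoints at ranks 2 and 18: θ*₍2₎ = 4.061, θ*₍18₎ = 5.290.
Basic interval reflects these around m̂:
  lower = 2 × 4.932 − 5.290 = 4.574
  upper = 2 × 4.932 − 4.061 = 5.803

(4.574, 5.803)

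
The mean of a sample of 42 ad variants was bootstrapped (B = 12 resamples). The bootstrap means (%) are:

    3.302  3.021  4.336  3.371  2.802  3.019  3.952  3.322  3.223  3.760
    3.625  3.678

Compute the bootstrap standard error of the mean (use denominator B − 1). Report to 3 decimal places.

SE* = 0.437

Bootstrap SE is the standard deviation of the 12 replicate means.
Mean of replicates: (3.302 + 3.021 + 4.336 + 3.371 + 2.802 + 3.019 + 3.952 + 3.322 + 3.223 + 3.760 + 3.625 + 3.678) / 12 = 41.4110 / 12 = 3.4509
Sum of squared deviations: (−0.1489)² + (−0.4299)² + (+0.8851)² + (−0.0799)² + (−0.6489)² + (−0.4319)² + (+0.5011)² + (−0.1289)² + (−0.2279)² + (+0.3091)² + (+0.1741)² + (+0.2271)² = 2.1015
Variance = 2.1015 / 11 = 0.1910
SE* = √0.1910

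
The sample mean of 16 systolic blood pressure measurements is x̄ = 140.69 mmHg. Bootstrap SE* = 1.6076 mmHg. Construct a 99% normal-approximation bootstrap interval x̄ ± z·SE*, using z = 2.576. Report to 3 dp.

(136.549, 144.831)

Margin = 2.576 × 1.6076 = 4.1412
Interval: 140.69 ± 4.1412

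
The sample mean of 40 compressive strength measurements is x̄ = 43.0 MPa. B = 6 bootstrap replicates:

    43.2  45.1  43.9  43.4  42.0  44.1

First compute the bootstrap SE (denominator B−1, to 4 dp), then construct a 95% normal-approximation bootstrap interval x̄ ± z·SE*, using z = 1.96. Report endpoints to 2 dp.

Mean of replicates = 43.6167; sum of squared deviations = 5.3483; SE* = √(5.3483/5) = 1.0342
Margin = 1.96 × 1.0342 = 2.027
Interval: 43.0 ± 2.027

(40.97, 45.03)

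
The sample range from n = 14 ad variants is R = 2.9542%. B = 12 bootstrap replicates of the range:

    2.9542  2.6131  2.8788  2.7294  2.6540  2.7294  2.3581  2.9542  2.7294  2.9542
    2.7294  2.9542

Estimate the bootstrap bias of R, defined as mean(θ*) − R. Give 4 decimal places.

mean(θ*) = (2.9542 + 2.6131 + 2.8788 + 2.7294 + 2.6540 + 2.7294 + 2.3581 + 2.9542 + 2.7294 + 2.9542 + 2.7294 + 2.9542) / 12 = 2.76987
bias = 2.76987 − 2.9542

bias = −0.1843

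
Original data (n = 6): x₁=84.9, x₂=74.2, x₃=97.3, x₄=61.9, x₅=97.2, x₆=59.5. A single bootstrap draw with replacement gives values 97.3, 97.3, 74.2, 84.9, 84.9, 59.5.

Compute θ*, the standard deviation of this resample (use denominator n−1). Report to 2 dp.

θ* = 14.46

Mean = 83.0167; sum of squared deviations = 1045.8883
s² = 1045.8883 / 5 = 209.1777
s = √209.1777 = 14.46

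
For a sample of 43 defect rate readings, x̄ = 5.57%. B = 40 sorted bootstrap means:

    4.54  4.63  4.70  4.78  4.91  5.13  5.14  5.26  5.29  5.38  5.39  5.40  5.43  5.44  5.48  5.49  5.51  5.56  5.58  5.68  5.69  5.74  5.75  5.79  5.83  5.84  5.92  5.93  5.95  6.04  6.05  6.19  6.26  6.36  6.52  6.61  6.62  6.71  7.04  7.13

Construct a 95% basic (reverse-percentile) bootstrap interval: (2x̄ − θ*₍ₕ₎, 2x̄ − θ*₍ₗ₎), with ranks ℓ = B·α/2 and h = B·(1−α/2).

Percentile endpoints at ranks 1 and 39: θ*₍1₎ = 4.54, θ*₍39₎ = 7.04.
Basic interval reflects these around x̄:
  lower = 2 × 5.57 − 7.04 = 4.10
  upper = 2 × 5.57 − 4.54 = 6.60

(4.10, 6.60)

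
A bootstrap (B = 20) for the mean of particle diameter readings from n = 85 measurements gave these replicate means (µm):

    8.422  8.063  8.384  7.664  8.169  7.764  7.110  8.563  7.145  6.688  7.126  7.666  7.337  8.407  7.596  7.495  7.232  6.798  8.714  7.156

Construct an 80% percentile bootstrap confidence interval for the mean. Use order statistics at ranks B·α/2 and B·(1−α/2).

(6.798, 8.422)

Sorted replicates: 6.688, 6.798, 7.110, 7.126, 7.145, 7.156, 7.232, 7.337, 7.495, 7.596, 7.664, 7.666, 7.764, 8.063, 8.169, 8.384, 8.407, 8.422, 8.563, 8.714
α = 0.20; lower rank = 20 × 0.100 = 2; upper rank = 20 × 0.900 = 18.
The 2nd smallest replicate is 6.798; the 18th is 8.422.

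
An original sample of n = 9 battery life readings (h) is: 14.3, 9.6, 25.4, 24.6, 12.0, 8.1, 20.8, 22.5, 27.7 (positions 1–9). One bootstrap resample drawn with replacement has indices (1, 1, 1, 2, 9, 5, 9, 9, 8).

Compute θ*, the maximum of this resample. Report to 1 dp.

θ* = 27.7

Resample values: 14.3, 14.3, 14.3, 9.6, 27.7, 12.0, 27.7, 27.7, 22.5.
Maximum = 27.7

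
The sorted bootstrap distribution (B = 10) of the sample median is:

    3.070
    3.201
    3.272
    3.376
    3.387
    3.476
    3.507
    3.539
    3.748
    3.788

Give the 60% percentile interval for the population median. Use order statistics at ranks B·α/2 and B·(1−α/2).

(3.201, 3.539)

α = 0.40; lower rank = 10 × 0.200 = 2; upper rank = 10 × 0.800 = 8.
The 2nd smallest replicate is 3.201; the 8th is 3.539.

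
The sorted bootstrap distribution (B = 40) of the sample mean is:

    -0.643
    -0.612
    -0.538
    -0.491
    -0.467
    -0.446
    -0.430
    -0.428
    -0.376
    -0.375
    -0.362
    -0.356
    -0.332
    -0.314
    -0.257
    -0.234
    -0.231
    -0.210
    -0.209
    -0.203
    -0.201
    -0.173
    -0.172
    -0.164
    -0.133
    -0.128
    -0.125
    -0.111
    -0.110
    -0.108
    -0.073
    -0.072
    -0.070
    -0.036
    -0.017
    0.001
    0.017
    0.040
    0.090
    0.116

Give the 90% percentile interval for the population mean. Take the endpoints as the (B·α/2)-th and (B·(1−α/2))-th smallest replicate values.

(-0.612, 0.040)

α = 0.10; lower rank = 40 × 0.050 = 2; upper rank = 40 × 0.950 = 38.
The 2nd smallest replicate is -0.612; the 38th is 0.040.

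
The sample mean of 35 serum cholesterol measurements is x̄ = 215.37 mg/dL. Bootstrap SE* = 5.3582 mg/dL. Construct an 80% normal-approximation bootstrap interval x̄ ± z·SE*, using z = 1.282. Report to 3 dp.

Margin = 1.282 × 5.3582 = 6.8692
Interval: 215.37 ± 6.8692

(208.501, 222.239)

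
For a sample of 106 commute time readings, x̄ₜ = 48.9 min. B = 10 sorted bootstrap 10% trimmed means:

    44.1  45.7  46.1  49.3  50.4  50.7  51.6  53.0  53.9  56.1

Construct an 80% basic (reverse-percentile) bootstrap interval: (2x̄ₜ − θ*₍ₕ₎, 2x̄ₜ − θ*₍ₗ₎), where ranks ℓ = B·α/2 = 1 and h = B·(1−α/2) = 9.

Percentile endpoints at ranks 1 and 9: θ*₍1₎ = 44.1, θ*₍9₎ = 53.9.
Basic interval reflects these around x̄ₜ:
  lower = 2 × 48.9 − 53.9 = 43.9
  upper = 2 × 48.9 − 44.1 = 53.7

(43.9, 53.7)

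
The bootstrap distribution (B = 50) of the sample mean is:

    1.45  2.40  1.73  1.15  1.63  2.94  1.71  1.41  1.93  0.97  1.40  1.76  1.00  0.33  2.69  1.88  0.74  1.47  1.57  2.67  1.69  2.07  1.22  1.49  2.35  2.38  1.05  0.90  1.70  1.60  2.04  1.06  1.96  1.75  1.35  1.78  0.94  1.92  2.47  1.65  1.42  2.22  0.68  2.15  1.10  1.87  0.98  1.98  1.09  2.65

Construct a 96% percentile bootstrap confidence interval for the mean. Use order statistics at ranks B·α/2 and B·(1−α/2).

Sorted replicates: 0.33, 0.68, 0.74, 0.90, 0.94, 0.97, 0.98, 1.00, 1.05, 1.06, 1.09, 1.10, 1.15, 1.22, 1.35, 1.40, 1.41, 1.42, 1.45, 1.47, 1.49, 1.57, 1.60, 1.63, 1.65, 1.69, 1.70, 1.71, 1.73, 1.75, 1.76, 1.78, 1.87, 1.88, 1.92, 1.93, 1.96, 1.98, 2.04, 2.07, 2.15, 2.22, 2.35, 2.38, 2.40, 2.47, 2.65, 2.67, 2.69, 2.94
α = 0.04; lower rank = 50 × 0.020 = 1; upper rank = 50 × 0.980 = 49.
The 1st smallest replicate is 0.33; the 49th is 2.69.

(0.33, 2.69)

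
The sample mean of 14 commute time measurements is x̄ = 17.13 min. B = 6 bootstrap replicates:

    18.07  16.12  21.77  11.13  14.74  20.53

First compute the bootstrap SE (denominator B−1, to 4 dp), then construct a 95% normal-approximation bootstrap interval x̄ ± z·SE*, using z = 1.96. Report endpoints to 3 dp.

(9.455, 24.805)

Mean of replicates = 17.0600; sum of squared deviations = 76.6760; SE* = √(76.6760/5) = 3.9160
Margin = 1.96 × 3.9160 = 7.6754
Interval: 17.13 ± 7.6754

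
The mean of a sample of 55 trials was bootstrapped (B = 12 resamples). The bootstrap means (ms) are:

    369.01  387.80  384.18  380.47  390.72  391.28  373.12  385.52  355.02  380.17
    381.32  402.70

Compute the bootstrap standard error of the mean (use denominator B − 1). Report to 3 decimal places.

SE* = 12.145

Bootstrap SE is the standard deviation of the 12 replicate means.
Mean of replicates: (369.01 + 387.80 + 384.18 + 380.47 + 390.72 + 391.28 + 373.12 + 385.52 + 355.02 + 380.17 + 381.32 + 402.70) / 12 = 4581.3100 / 12 = 381.7758
Sum of squared deviations: (−12.7658)² + (+6.0242)² + (+2.4042)² + (−1.3058)² + (+8.9442)² + (+9.5042)² + (−8.6558)² + (+3.7442)² + (−26.7558)² + (−1.6058)² + (−0.4558)² + (+20.9242)² = 1622.4937
Variance = 1622.4937 / 11 = 147.4994
SE* = √147.4994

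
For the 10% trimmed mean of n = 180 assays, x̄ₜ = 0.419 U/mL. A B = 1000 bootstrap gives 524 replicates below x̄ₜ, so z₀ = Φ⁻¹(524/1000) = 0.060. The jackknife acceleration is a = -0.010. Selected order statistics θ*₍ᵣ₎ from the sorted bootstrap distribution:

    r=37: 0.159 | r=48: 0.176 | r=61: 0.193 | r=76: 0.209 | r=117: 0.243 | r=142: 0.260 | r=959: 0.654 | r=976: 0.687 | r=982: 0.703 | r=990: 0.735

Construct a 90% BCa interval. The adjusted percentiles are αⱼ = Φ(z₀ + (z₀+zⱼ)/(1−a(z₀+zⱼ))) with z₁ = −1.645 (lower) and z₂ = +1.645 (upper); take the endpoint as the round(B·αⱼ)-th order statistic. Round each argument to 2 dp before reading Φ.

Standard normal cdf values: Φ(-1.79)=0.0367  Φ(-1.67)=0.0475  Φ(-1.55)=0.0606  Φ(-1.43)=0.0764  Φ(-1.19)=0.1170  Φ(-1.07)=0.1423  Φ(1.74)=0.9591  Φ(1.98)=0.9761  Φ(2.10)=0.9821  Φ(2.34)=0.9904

(0.193, 0.654)

Lower: z₀ + z₁ = 0.060 + (-1.645) = -1.585; 1 − a(z₀+z₁) = 1 − (-0.010)(-1.585) = 0.9841; argument = 0.060 + (-1.585)/0.9841 = -1.5505 → -1.55.
α₁ = Φ(-1.55) = 0.0606; rank = round(1000 × 0.0606) = 61; θ*₍61₎ = 0.193.
Upper: z₀ + z₂ = 1.705; 1 − a(z₀+z₂) = 1.0171; argument = 1.7364 → 1.74; α₂ = 0.9591; rank = 959; θ*₍959₎ = 0.654.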